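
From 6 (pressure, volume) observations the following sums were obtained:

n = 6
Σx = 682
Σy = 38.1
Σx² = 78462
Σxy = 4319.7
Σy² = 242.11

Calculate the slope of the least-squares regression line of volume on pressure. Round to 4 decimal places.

Sxx = Σx² − (Σx)²/n = 78462 − 77520.666667 = 941.333333
Sxy = Σxy − (Σx)(Σy)/n = 4319.7 − 4330.7 = -11
b = Sxy/Sxx = -11/941.333333 = -0.011686

-0.0117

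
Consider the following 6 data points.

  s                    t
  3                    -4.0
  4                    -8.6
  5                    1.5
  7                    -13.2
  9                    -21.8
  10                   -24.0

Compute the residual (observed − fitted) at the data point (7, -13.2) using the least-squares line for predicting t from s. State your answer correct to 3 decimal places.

n = 6, Σx = 38, Σy = -70.1, Σxy = -567.5, Σx² = 280
Sxx = Σx² − (Σx)²/n = 280 − 240.666667 = 39.333333
Sxy = Σxy − (Σx)(Σy)/n = -567.5 − (-443.966667) = -123.533333
b = Sxy/Sxx = -123.533333/39.333333 = -3.140678
a = ȳ − b·x̄ = -11.683333 − (-3.140678)·6.333333 = 8.207627
ŷ(7) = 8.207627 + (-3.140678)·7 = -13.777119
residual = y − ŷ = -13.2 − (-13.777119) = 0.577119

0.577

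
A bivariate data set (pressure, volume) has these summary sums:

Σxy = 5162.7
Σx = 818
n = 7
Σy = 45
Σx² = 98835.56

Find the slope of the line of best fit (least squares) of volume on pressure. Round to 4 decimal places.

Sxx = Σx² − (Σx)²/n = 98835.56 − 95589.142857 = 3246.417143
Sxy = Σxy − (Σx)(Σy)/n = 5162.7 − 5258.571429 = -95.871429
b = Sxy/Sxx = -95.871429/3246.417143 = -0.029531

-0.0295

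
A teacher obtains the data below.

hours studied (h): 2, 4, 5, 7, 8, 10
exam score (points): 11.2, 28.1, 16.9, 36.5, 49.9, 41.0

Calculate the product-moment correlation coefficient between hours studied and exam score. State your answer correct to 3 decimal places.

n = 6, Σx = 36, Σy = 183.6, Σxy = 1284, Σx² = 258, Σy² = 6703.92
Sxx = Σx² − (Σx)²/n = 258 − 216 = 42
Sxy = Σxy − (Σx)(Σy)/n = 1284 − 1101.6 = 182.4
Syy = Σy² − (Σy)²/n = 6703.92 − 5618.16 = 1085.76
r = Sxy/√(Sxx·Syy) = 182.4/√(45601.92) = 182.4/213.546061 = 0.854148

0.854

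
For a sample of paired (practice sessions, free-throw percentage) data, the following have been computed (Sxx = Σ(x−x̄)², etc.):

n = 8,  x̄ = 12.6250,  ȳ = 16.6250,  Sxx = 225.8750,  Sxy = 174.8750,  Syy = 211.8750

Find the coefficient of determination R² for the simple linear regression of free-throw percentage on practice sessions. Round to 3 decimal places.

0.639

R² = Sxy²/(Sxx·Syy) = (174.875)²/(225.875·211.875) = 0.639010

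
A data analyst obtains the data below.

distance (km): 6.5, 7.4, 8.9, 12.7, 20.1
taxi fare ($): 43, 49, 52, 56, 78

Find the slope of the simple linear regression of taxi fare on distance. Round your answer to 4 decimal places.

n = 5, Σx = 55.6, Σy = 278, Σxy = 3383.9, Σx² = 741.52
Sxx = Σx² − (Σx)²/n = 741.52 − 618.272 = 123.248
Sxy = Σxy − (Σx)(Σy)/n = 3383.9 − 3091.36 = 292.54
b = Sxy/Sxx = 292.54/123.248 = 2.373588

2.3736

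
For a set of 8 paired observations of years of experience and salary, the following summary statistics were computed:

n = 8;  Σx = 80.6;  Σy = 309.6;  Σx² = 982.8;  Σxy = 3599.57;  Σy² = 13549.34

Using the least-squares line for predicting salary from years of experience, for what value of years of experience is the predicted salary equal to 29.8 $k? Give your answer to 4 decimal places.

Sxx = Σx² − (Σx)²/n = 982.8 − 812.045 = 170.755
Sxy = Σxy − (Σx)(Σy)/n = 3599.57 − 3119.22 = 480.35
b = Sxy/Sxx = 480.35/170.755 = 2.813095
a = ȳ − b·x̄ = 38.7 − 2.813095·10.075 = 10.358070
Set a + b·x = 29.8: x = (29.8 − 10.358070) / 2.813095 = 6.911225

6.9112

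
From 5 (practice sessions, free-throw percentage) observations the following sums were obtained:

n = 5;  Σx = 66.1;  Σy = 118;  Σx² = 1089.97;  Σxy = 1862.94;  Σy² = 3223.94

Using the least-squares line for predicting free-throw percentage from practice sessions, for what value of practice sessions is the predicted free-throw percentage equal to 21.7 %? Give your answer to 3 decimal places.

11.865

Sxx = Σx² − (Σx)²/n = 1089.97 − 873.842 = 216.128
Sxy = Σxy − (Σx)(Σy)/n = 1862.94 − 1559.96 = 302.98
b = Sxy/Sxx = 302.98/216.128 = 1.401854
a = ȳ − b·x̄ = 23.6 − 1.401854·13.22 = 5.067484
Set a + b·x = 21.7: x = (21.7 − 5.067484) / 1.401854 = 11.864652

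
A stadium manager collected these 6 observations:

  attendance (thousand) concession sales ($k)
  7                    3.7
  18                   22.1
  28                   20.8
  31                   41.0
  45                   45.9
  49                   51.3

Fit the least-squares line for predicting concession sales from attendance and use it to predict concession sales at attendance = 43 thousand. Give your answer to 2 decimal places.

45.30

n = 6, Σx = 178, Σy = 184.8, Σxy = 6856.3, Σx² = 6544
Sxx = Σx² − (Σx)²/n = 6544 − 5280.666667 = 1263.333333
Sxy = Σxy − (Σx)(Σy)/n = 6856.3 − 5482.4 = 1373.9
b = Sxy/Sxx = 1373.9/1263.333333 = 1.087520
a = ȳ − b·x̄ = 30.8 − 1.087520·29.666667 = -1.463087
ŷ(43) = a + b·43 = -1.463087 + 1.087520·43 = 45.300264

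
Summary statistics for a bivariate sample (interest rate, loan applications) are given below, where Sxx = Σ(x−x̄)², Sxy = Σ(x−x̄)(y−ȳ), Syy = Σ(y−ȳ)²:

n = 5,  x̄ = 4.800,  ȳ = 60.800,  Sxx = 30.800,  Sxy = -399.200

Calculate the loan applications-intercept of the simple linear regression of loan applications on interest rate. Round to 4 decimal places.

b = Sxy/Sxx = -399.2/30.8 = -12.961039
a = ȳ − b·x̄ = 60.8 − (-12.961039)·4.8 = 123.012987

123.0130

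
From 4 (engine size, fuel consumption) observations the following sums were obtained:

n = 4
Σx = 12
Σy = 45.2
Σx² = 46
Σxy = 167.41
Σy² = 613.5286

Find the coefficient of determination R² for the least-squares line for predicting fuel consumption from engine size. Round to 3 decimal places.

Sxx = Σx² − (Σx)²/n = 46 − 36 = 10
Sxy = Σxy − (Σx)(Σy)/n = 167.41 − 135.6 = 31.81
Syy = Σy² − (Σy)²/n = 613.5286 − 510.76 = 102.7686
R² = Sxy²/(Sxx·Syy) = (31.81)²/(10·102.7686) = 0.984616

0.985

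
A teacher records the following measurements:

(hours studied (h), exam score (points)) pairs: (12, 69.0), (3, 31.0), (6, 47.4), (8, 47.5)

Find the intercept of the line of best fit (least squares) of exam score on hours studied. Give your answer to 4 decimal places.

n = 4, Σx = 29, Σy = 194.9, Σxy = 1585.4, Σx² = 253
Sxx = Σx² − (Σx)²/n = 253 − 210.25 = 42.75
Sxy = Σxy − (Σx)(Σy)/n = 1585.4 − 1413.025 = 172.375
b = Sxy/Sxx = 172.375/42.75 = 4.032164
a = ȳ − b·x̄ = 48.725 − 4.032164·7.25 = 19.491813

19.4918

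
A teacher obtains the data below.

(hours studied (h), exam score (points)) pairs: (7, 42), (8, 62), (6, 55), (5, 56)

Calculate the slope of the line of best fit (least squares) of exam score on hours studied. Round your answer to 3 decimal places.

n = 4, Σx = 26, Σy = 215, Σxy = 1400, Σx² = 174
Sxx = Σx² − (Σx)²/n = 174 − 169 = 5
Sxy = Σxy − (Σx)(Σy)/n = 1400 − 1397.5 = 2.5
b = Sxy/Sxx = 2.5/5 = 0.5

0.500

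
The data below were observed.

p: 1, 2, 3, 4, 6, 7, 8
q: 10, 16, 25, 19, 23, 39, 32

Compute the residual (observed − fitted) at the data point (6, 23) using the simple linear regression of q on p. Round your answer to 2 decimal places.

-5.47

n = 7, Σx = 31, Σy = 164, Σxy = 860, Σx² = 179
Sxx = Σx² − (Σx)²/n = 179 − 137.285714 = 41.714286
Sxy = Σxy − (Σx)(Σy)/n = 860 − 726.285714 = 133.714286
b = Sxy/Sxx = 133.714286/41.714286 = 3.205479
a = ȳ − b·x̄ = 23.428571 − 3.205479·4.428571 = 9.232877
ŷ(6) = 9.232877 + 3.205479·6 = 28.465753
residual = y − ŷ = 23 − 28.465753 = -5.465753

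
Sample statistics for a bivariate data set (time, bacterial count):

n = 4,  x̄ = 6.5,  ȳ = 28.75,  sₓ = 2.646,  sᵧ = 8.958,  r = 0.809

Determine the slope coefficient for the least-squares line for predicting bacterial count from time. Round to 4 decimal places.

b = r · sᵧ/sₓ = 0.809 · 8.958/2.646 = 2.738859

2.7389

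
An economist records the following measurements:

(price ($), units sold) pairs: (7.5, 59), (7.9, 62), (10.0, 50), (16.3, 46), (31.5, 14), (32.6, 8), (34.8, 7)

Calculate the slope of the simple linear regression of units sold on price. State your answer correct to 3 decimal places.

n = 7, Σx = 140.6, Σy = 246, Σxy = 3127.5, Σx² = 3750.4
Sxx = Σx² − (Σx)²/n = 3750.4 − 2824.051429 = 926.348571
Sxy = Σxy − (Σx)(Σy)/n = 3127.5 − 4941.085714 = -1813.585714
b = Sxy/Sxx = -1813.585714/926.348571 = -1.957779

-1.958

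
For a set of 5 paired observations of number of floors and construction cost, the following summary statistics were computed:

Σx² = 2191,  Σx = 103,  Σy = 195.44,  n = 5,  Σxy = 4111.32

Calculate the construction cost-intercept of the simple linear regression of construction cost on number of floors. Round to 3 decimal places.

13.708

Sxx = Σx² − (Σx)²/n = 2191 − 2121.8 = 69.2
Sxy = Σxy − (Σx)(Σy)/n = 4111.32 − 4026.064 = 85.256
b = Sxy/Sxx = 85.256/69.2 = 1.232023
a = ȳ − b·x̄ = 39.088 − 1.232023·20.6 = 13.708324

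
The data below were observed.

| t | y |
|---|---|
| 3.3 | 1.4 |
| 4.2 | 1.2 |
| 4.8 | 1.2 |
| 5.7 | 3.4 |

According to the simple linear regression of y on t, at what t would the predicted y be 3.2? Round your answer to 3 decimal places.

n = 4, Σx = 18, Σy = 7.2, Σxy = 34.8, Σx² = 84.06
Sxx = Σx² − (Σx)²/n = 84.06 − 81 = 3.06
Sxy = Σxy − (Σx)(Σy)/n = 34.8 − 32.4 = 2.4
b = Sxy/Sxx = 2.4/3.06 = 0.784314
a = ȳ − b·x̄ = 1.8 − 0.784314·4.5 = -1.729412
Set a + b·x = 3.2: x = (3.2 − (-1.729412)) / 0.784314 = 6.285

6.285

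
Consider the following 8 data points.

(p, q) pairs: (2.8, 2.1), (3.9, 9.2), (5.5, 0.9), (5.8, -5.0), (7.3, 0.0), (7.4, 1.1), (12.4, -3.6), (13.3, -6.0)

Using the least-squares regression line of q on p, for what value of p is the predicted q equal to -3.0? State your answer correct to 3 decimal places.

n = 8, Σx = 58.4, Σy = -1.3, Σxy = -98.59, Σx² = 525.64
Sxx = Σx² − (Σx)²/n = 525.64 − 426.32 = 99.32
Sxy = Σxy − (Σx)(Σy)/n = -98.59 − (-9.49) = -89.1
b = Sxy/Sxx = -89.1/99.32 = -0.897100
a = ȳ − b·x̄ = -0.1625 − (-0.897100)·7.3 = 6.386332
Set a + b·x = -3.0: x = (-3.0 − 6.386332) / (-0.897100) = 10.462969

10.463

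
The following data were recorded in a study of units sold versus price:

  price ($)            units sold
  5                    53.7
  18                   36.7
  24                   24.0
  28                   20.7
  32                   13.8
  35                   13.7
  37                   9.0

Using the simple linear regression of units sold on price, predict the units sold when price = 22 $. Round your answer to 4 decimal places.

29.5127

n = 7, Σx = 179, Σy = 171.6, Σxy = 3338.8, Σx² = 5327
Sxx = Σx² − (Σx)²/n = 5327 − 4577.285714 = 749.714286
Sxy = Σxy − (Σx)(Σy)/n = 3338.8 − 4388.057143 = -1049.257143
b = Sxy/Sxx = -1049.257143/749.714286 = -1.399543
a = ȳ − b·x̄ = 24.514286 − (-1.399543)·25.571429 = 60.302591
ŷ(22) = a + b·22 = 60.302591 + (-1.399543)·22 = 29.512652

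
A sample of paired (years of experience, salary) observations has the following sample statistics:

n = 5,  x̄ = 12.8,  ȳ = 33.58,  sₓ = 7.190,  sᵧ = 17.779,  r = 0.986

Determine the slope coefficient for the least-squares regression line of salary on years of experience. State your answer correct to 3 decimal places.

2.438

b = r · sᵧ/sₓ = 0.986 · 17.779/7.19 = 2.438122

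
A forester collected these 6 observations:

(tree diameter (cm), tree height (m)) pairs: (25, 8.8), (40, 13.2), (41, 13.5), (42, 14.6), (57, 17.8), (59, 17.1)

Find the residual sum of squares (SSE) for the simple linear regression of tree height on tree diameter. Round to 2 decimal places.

n = 6, Σx = 264, Σy = 85, Σxy = 3938.2, Σx² = 12400, Σy² = 1256.34
Sxx = Σx² − (Σx)²/n = 12400 − 11616 = 784
Sxy = Σxy − (Σx)(Σy)/n = 3938.2 − 3740 = 198.2
Syy = Σy² − (Σy)²/n = 1256.34 − 1204.166667 = 52.173333
b = Sxy/Sxx = 198.2/784 = 0.252806
SSE = Syy − b·Sxy = 52.173333 − 0.252806·198.2 = 2.067160

2.07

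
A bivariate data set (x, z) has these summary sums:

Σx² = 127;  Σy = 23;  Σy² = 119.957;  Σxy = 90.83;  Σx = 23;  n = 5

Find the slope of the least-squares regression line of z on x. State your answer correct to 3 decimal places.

-0.706

Sxx = Σx² − (Σx)²/n = 127 − 105.8 = 21.2
Sxy = Σxy − (Σx)(Σy)/n = 90.83 − 105.8 = -14.97
b = Sxy/Sxx = -14.97/21.2 = -0.706132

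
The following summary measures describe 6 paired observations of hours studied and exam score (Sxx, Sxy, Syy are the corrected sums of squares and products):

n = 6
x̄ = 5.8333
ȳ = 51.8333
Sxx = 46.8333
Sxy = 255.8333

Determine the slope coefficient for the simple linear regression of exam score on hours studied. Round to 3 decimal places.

b = Sxy/Sxx = 255.8333/46.8333 = 5.462637

5.463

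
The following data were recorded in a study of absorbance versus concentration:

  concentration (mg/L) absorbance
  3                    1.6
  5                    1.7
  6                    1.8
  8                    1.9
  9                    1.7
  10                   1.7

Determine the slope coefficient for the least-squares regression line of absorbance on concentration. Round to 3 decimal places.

n = 6, Σx = 41, Σy = 10.4, Σxy = 71.6, Σx² = 315
Sxx = Σx² − (Σx)²/n = 315 − 280.166667 = 34.833333
Sxy = Σxy − (Σx)(Σy)/n = 71.6 − 71.066667 = 0.533333
b = Sxy/Sxx = 0.533333/34.833333 = 0.015311

0.015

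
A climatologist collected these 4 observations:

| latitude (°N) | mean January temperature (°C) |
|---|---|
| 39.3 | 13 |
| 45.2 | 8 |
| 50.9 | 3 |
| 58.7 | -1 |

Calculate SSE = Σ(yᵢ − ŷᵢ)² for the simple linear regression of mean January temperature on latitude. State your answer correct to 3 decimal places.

n = 4, Σx = 194.1, Σy = 23, Σxy = 966.5, Σx² = 9624.03, Σy² = 243
Sxx = Σx² − (Σx)²/n = 9624.03 − 9418.7025 = 205.3275
Sxy = Σxy − (Σx)(Σy)/n = 966.5 − 1116.075 = -149.575
Syy = Σy² − (Σy)²/n = 243 − 132.25 = 110.75
b = Sxy/Sxx = -149.575/205.3275 = -0.728470
SSE = Syy − b·Sxy = 110.75 − (-0.728470)·(-149.575) = 1.789044

1.789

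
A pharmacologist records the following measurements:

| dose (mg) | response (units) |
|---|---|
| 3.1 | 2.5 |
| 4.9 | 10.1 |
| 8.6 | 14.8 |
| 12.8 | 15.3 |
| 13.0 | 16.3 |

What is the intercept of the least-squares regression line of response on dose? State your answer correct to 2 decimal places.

n = 5, Σx = 42.4, Σy = 59, Σxy = 592.26, Σx² = 440.42
Sxx = Σx² − (Σx)²/n = 440.42 − 359.552 = 80.868
Sxy = Σxy − (Σx)(Σy)/n = 592.26 − 500.32 = 91.94
b = Sxy/Sxx = 91.94/80.868 = 1.136914
a = ȳ − b·x̄ = 11.8 − 1.136914·8.48 = 2.158965

2.16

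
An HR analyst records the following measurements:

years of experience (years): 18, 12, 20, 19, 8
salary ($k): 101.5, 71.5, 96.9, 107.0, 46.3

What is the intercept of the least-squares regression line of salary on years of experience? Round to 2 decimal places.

11.50

n = 5, Σx = 77, Σy = 423.2, Σxy = 7026.4, Σx² = 1293
Sxx = Σx² − (Σx)²/n = 1293 − 1185.8 = 107.2
Sxy = Σxy − (Σx)(Σy)/n = 7026.4 − 6517.28 = 509.12
b = Sxy/Sxx = 509.12/107.2 = 4.749254
a = ȳ − b·x̄ = 84.64 − 4.749254·15.4 = 11.501493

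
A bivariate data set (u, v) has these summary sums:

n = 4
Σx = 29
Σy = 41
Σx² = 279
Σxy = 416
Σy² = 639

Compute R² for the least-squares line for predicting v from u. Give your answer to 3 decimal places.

Sxx = Σx² − (Σx)²/n = 279 − 210.25 = 68.75
Sxy = Σxy − (Σx)(Σy)/n = 416 − 297.25 = 118.75
Syy = Σy² − (Σy)²/n = 639 − 420.25 = 218.75
R² = Sxy²/(Sxx·Syy) = (118.75)²/(68.75·218.75) = 0.937662

0.938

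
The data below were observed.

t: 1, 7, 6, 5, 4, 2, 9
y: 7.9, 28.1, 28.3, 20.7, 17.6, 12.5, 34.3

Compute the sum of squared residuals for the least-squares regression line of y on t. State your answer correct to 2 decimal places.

n = 7, Σx = 34, Σy = 149.4, Σxy = 882, Σx² = 212, Σy² = 3723.9
Sxx = Σx² − (Σx)²/n = 212 − 165.142857 = 46.857143
Sxy = Σxy − (Σx)(Σy)/n = 882 − 725.657143 = 156.342857
Syy = Σy² − (Σy)²/n = 3723.9 − 3188.622857 = 535.277143
b = Sxy/Sxx = 156.342857/46.857143 = 3.336585
SSE = Syy − b·Sxy = 535.277143 − 3.336585·156.342857 = 13.625854

13.63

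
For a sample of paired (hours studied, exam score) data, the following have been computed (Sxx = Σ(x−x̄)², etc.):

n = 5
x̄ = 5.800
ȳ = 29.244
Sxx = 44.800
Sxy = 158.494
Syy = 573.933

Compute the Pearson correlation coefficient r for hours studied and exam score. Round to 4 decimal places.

0.9884

r = Sxy/√(Sxx·Syy) = 158.494/√(25712.1984) = 158.494/160.350237 = 0.988424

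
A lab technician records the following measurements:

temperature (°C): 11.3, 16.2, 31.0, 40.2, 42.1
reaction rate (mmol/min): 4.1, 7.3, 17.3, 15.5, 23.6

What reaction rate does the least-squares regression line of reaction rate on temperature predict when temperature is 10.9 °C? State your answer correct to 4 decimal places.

n = 5, Σx = 140.8, Σy = 67.8, Σxy = 2317.55, Σx² = 4739.58
Sxx = Σx² − (Σx)²/n = 4739.58 − 3964.928 = 774.652
Sxy = Σxy − (Σx)(Σy)/n = 2317.55 − 1909.248 = 408.302
b = Sxy/Sxx = 408.302/774.652 = 0.527078
a = ȳ − b·x̄ = 13.56 − 0.527078·28.16 = -1.282516
ŷ(10.9) = a + b·10.9 = -1.282516 + 0.527078·10.9 = 4.462634

4.4626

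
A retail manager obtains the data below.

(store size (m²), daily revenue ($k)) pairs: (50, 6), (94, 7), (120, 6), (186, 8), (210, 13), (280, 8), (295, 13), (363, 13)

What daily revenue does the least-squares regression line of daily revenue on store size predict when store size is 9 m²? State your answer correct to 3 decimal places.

n = 8, Σx = 1598, Σy = 74, Σxy = 16690, Σx² = 401626
Sxx = Σx² − (Σx)²/n = 401626 − 319200.5 = 82425.5
Sxy = Σxy − (Σx)(Σy)/n = 16690 − 14781.5 = 1908.5
b = Sxy/Sxx = 1908.5/82425.5 = 0.023154
a = ȳ − b·x̄ = 9.25 − 0.023154·199.75 = 4.624940
ŷ(9) = a + b·9 = 4.624940 + 0.023154·9 = 4.833328

4.833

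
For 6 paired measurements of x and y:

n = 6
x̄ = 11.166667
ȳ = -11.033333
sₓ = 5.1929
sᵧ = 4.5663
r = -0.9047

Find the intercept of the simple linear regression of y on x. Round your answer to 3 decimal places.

-2.150

b = r · sᵧ/sₓ = -0.9047 · 4.5663/5.1929 = -0.795535
a = ȳ − b·x̄ = -11.033333 − (-0.795535)·11.166667 = -2.149863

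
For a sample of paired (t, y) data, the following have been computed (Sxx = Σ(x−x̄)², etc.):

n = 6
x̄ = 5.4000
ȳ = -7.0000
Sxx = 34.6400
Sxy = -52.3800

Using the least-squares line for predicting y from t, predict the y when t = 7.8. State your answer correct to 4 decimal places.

-10.6291

b = Sxy/Sxx = -52.38/34.64 = -1.512125
a = ȳ − b·x̄ = -7 − (-1.512125)·5.4 = 1.165473
ŷ(7.8) = a + b·7.8 = 1.165473 + (-1.512125)·7.8 = -10.629099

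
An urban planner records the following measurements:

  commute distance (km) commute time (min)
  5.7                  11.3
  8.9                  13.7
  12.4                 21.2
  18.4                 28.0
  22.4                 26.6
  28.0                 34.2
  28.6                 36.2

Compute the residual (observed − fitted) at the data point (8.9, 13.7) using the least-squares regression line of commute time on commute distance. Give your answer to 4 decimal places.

-1.6405

n = 7, Σx = 124.4, Σy = 171.2, Σxy = 3553.18, Σx² = 2707.74
Sxx = Σx² − (Σx)²/n = 2707.74 − 2210.765714 = 496.974286
Sxy = Σxy − (Σx)(Σy)/n = 3553.18 − 3042.468571 = 510.711429
b = Sxy/Sxx = 510.711429/496.974286 = 1.027642
a = ȳ − b·x̄ = 24.457143 − 1.027642·17.771429 = 6.194484
ŷ(8.9) = 6.194484 + 1.027642·8.9 = 15.340494
residual = y − ŷ = 13.7 − 15.340494 = -1.640494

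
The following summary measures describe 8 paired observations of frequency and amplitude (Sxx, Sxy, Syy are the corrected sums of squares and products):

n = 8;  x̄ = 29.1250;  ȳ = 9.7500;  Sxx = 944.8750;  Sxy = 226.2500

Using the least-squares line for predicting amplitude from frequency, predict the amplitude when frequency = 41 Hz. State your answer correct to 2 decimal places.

12.59

b = Sxy/Sxx = 226.25/944.875 = 0.239450
a = ȳ − b·x̄ = 9.75 − 0.239450·29.125 = 2.776029
ŷ(41) = a + b·41 = 2.776029 + 0.239450·41 = 12.593465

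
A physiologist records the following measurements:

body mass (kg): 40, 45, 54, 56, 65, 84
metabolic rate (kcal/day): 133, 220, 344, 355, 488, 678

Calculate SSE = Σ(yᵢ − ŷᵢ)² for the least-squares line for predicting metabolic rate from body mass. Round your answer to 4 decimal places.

n = 6, Σx = 344, Σy = 2218, Σxy = 142348, Σx² = 20958, Σy² = 1008278
Sxx = Σx² − (Σx)²/n = 20958 − 19722.666667 = 1235.333333
Sxy = Σxy − (Σx)(Σy)/n = 142348 − 127165.333333 = 15182.666667
Syy = Σy² − (Σy)²/n = 1008278 − 819920.666667 = 188357.333333
b = Sxy/Sxx = 15182.666667/1235.333333 = 12.290340
SSE = Syy − b·Sxy = 188357.333333 − 12.290340·15182.666667 = 1757.198057

1757.1981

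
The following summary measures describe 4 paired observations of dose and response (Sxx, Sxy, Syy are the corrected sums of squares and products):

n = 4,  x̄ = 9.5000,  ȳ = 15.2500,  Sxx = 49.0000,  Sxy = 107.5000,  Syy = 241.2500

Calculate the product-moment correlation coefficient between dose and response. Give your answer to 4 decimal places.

r = Sxy/√(Sxx·Syy) = 107.5/√(11821.25) = 107.5/108.725572 = 0.988728

0.9887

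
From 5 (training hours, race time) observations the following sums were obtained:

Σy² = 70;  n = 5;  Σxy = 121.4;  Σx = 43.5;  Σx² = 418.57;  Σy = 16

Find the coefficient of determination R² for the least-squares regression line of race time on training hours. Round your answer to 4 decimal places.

Sxx = Σx² − (Σx)²/n = 418.57 − 378.45 = 40.12
Sxy = Σxy − (Σx)(Σy)/n = 121.4 − 139.2 = -17.8
Syy = Σy² − (Σy)²/n = 70 − 51.2 = 18.8
R² = Sxy²/(Sxx·Syy) = (-17.8)²/(40.12·18.8) = 0.420070

0.4201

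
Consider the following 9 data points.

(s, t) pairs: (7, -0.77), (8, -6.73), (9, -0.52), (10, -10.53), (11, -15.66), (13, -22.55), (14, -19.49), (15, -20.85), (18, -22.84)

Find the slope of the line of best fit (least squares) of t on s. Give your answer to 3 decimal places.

-2.231

n = 9, Σx = 105, Σy = -119.94, Σxy = -1631.35, Σx² = 1329
Sxx = Σx² − (Σx)²/n = 1329 − 1225 = 104
Sxy = Σxy − (Σx)(Σy)/n = -1631.35 − (-1399.3) = -232.05
b = Sxy/Sxx = -232.05/104 = -2.23125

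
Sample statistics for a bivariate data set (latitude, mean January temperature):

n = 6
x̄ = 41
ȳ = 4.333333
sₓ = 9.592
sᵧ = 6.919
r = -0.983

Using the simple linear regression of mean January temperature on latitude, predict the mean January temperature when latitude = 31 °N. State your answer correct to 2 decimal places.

b = r · sᵧ/sₓ = -0.983 · 6.919/9.592 = -0.709068
a = ȳ − b·x̄ = 4.333333 − (-0.709068)·41 = 33.405107
ŷ(31) = a + b·31 = 33.405107 + (-0.709068)·31 = 11.424010

11.42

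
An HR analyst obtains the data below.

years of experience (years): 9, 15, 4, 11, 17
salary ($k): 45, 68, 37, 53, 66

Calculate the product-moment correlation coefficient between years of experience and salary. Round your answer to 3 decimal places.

0.972

n = 5, Σx = 56, Σy = 269, Σxy = 3278, Σx² = 732, Σy² = 15183
Sxx = Σx² − (Σx)²/n = 732 − 627.2 = 104.8
Sxy = Σxy − (Σx)(Σy)/n = 3278 − 3012.8 = 265.2
Syy = Σy² − (Σy)²/n = 15183 − 14472.2 = 710.8
r = Sxy/√(Sxx·Syy) = 265.2/√(74491.84) = 265.2/272.931933 = 0.971671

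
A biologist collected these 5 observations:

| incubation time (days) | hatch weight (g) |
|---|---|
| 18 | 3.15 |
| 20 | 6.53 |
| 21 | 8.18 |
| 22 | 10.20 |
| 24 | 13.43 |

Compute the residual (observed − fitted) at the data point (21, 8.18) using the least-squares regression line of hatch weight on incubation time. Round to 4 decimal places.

-0.1180

n = 5, Σx = 105, Σy = 41.49, Σxy = 905.8, Σx² = 2225
Sxx = Σx² − (Σx)²/n = 2225 − 2205 = 20
Sxy = Σxy − (Σx)(Σy)/n = 905.8 − 871.29 = 34.51
b = Sxy/Sxx = 34.51/20 = 1.7255
a = ȳ − b·x̄ = 8.298 − 1.7255·21 = -27.9375
ŷ(21) = -27.9375 + 1.7255·21 = 8.298
residual = y − ŷ = 8.18 − 8.298 = -0.118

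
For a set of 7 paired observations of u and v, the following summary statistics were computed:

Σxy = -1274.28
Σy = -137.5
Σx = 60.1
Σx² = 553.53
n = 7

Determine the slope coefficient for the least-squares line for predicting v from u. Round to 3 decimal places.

Sxx = Σx² − (Σx)²/n = 553.53 − 516.001429 = 37.528571
Sxy = Σxy − (Σx)(Σy)/n = -1274.28 − (-1180.535714) = -93.744286
b = Sxy/Sxx = -93.744286/37.528571 = -2.497944

-2.498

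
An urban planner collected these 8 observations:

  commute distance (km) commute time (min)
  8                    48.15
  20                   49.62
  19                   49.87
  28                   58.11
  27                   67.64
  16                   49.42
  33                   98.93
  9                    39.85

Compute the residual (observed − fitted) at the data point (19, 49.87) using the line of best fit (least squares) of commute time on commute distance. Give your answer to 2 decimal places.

n = 8, Σx = 160, Σy = 461.59, Σxy = 10192.55, Σx² = 3764
Sxx = Σx² − (Σx)²/n = 3764 − 3200 = 564
Sxy = Σxy − (Σx)(Σy)/n = 10192.55 − 9231.8 = 960.75
b = Sxy/Sxx = 960.75/564 = 1.703457
a = ȳ − b·x̄ = 57.69875 − 1.703457·20 = 23.629601
ŷ(19) = 23.629601 + 1.703457·19 = 55.995293
residual = y − ŷ = 49.87 − 55.995293 = -6.125293

-6.13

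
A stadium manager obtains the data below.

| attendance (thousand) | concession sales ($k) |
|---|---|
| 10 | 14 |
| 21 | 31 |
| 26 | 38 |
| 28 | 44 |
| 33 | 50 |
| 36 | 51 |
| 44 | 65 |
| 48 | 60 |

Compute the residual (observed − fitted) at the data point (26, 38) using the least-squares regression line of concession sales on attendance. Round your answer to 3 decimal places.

0.060

n = 8, Σx = 246, Σy = 353, Σxy = 12237, Σx² = 8626
Sxx = Σx² − (Σx)²/n = 8626 − 7564.5 = 1061.5
Sxy = Σxy − (Σx)(Σy)/n = 12237 − 10854.75 = 1382.25
b = Sxy/Sxx = 1382.25/1061.5 = 1.302167
a = ȳ − b·x̄ = 44.125 − 1.302167·30.75 = 4.083373
ŷ(26) = 4.083373 + 1.302167·26 = 37.939708
residual = y − ŷ = 38 − 37.939708 = 0.060292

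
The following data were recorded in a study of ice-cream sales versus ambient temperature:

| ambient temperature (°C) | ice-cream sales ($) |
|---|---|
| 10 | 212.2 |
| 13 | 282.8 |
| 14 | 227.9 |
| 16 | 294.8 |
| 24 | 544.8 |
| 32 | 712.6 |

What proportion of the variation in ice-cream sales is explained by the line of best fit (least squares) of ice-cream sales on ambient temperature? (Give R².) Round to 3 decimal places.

n = 6, Σx = 109, Σy = 2275.1, Σxy = 49584.2, Σx² = 2321, Σy² = 1068455.93
Sxx = Σx² − (Σx)²/n = 2321 − 1980.166667 = 340.833333
Sxy = Σxy − (Σx)(Σy)/n = 49584.2 − 41330.983333 = 8253.216667
Syy = Σy² − (Σy)²/n = 1068455.93 − 862680.001667 = 205775.928333
R² = Sxy²/(Sxx·Syy) = (8253.216667)²/(340.833333·205775.928333) = 0.971203

0.971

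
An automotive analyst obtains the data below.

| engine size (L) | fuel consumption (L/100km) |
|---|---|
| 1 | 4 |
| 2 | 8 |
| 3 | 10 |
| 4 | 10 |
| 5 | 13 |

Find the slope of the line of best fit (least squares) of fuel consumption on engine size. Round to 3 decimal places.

n = 5, Σx = 15, Σy = 45, Σxy = 155, Σx² = 55
Sxx = Σx² − (Σx)²/n = 55 − 45 = 10
Sxy = Σxy − (Σx)(Σy)/n = 155 − 135 = 20
b = Sxy/Sxx = 20/10 = 2

2.000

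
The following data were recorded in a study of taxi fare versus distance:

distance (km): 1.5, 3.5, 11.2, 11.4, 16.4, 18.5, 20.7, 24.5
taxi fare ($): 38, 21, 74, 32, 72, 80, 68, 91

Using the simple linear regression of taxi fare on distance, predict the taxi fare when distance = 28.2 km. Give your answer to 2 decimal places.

n = 8, Σx = 107.7, Σy = 476, Σxy = 7622, Σx² = 1909.85
Sxx = Σx² − (Σx)²/n = 1909.85 − 1449.91125 = 459.93875
Sxy = Σxy − (Σx)(Σy)/n = 7622 − 6408.15 = 1213.85
b = Sxy/Sxx = 1213.85/459.93875 = 2.639156
a = ȳ − b·x̄ = 59.5 − 2.639156·13.4625 = 23.970366
ŷ(28.2) = a + b·28.2 = 23.970366 + 2.639156·28.2 = 98.394558

98.39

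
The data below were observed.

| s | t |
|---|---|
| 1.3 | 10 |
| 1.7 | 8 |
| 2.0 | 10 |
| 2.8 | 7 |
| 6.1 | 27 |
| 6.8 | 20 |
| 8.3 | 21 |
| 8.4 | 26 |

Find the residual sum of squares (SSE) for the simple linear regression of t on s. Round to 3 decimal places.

98.882

n = 8, Σx = 37.4, Σy = 129, Σxy = 759.6, Σx² = 239.32, Σy² = 2559
Sxx = Σx² − (Σx)²/n = 239.32 − 174.845 = 64.475
Sxy = Σxy − (Σx)(Σy)/n = 759.6 − 603.075 = 156.525
Syy = Σy² − (Σy)²/n = 2559 − 2080.125 = 478.875
b = Sxy/Sxx = 156.525/64.475 = 2.427685
SSE = Syy − b·Sxy = 478.875 − 2.427685·156.525 = 98.881582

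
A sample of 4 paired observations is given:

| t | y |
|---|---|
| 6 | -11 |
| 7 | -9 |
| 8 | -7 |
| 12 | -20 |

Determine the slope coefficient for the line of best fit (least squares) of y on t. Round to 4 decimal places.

-1.7952

n = 4, Σx = 33, Σy = -47, Σxy = -425, Σx² = 293
Sxx = Σx² − (Σx)²/n = 293 − 272.25 = 20.75
Sxy = Σxy − (Σx)(Σy)/n = -425 − (-387.75) = -37.25
b = Sxy/Sxx = -37.25/20.75 = -1.795181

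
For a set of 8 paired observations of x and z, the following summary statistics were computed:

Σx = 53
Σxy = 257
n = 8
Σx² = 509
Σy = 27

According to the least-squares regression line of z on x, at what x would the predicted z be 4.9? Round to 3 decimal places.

9.707

Sxx = Σx² − (Σx)²/n = 509 − 351.125 = 157.875
Sxy = Σxy − (Σx)(Σy)/n = 257 − 178.875 = 78.125
b = Sxy/Sxx = 78.125/157.875 = 0.494854
a = ȳ − b·x̄ = 3.375 − 0.494854·6.625 = 0.096595
Set a + b·x = 4.9: x = (4.9 − 0.096595) / 0.494854 = 9.70672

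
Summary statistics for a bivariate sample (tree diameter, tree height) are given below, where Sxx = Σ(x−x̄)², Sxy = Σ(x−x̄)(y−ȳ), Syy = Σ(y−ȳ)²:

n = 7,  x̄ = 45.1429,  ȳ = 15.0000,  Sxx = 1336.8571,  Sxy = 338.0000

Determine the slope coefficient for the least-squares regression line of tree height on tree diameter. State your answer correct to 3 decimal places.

b = Sxy/Sxx = 338/1336.8571 = 0.252832

0.253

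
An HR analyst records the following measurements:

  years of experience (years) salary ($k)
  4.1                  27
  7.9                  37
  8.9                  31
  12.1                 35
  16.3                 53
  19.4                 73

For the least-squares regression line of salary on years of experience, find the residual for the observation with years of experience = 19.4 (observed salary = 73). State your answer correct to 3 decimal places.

7.948

n = 6, Σx = 68.7, Σy = 256, Σxy = 3382.5, Σx² = 946.89
Sxx = Σx² − (Σx)²/n = 946.89 − 786.615 = 160.275
Sxy = Σxy − (Σx)(Σy)/n = 3382.5 − 2931.2 = 451.3
b = Sxy/Sxx = 451.3/160.275 = 2.815785
a = ȳ − b·x̄ = 42.666667 − 2.815785·11.45 = 10.425924
ŷ(19.4) = 10.425924 + 2.815785·19.4 = 65.052160
residual = y − ŷ = 73 − 65.052160 = 7.947840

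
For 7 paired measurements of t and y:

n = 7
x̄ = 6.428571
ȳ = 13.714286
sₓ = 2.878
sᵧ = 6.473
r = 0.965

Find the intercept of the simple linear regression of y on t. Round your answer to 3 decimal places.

-0.238

b = r · sᵧ/sₓ = 0.965 · 6.473/2.878 = 2.170412
a = ȳ − b·x̄ = 13.714286 − 2.170412·6.428571 = -0.238360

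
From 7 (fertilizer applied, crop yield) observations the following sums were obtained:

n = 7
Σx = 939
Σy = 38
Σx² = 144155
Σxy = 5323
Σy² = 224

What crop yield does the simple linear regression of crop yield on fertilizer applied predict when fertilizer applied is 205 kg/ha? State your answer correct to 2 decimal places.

Sxx = Σx² − (Σx)²/n = 144155 − 125960.142857 = 18194.857143
Sxy = Σxy − (Σx)(Σy)/n = 5323 − 5097.428571 = 225.571429
b = Sxy/Sxx = 225.571429/18194.857143 = 0.012398
a = ȳ − b·x̄ = 5.428571 − 0.012398·134.142857 = 3.765530
ŷ(205) = a + b·205 = 3.765530 + 0.012398·205 = 6.307026

6.31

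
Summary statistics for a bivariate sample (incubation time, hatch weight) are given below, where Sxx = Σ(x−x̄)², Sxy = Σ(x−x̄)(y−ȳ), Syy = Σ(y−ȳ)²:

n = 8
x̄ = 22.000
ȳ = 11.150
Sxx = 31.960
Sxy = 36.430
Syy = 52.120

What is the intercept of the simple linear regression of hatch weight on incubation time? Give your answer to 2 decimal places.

b = Sxy/Sxx = 36.43/31.96 = 1.139862
a = ȳ − b·x̄ = 11.15 − 1.139862·22 = -13.926971

-13.93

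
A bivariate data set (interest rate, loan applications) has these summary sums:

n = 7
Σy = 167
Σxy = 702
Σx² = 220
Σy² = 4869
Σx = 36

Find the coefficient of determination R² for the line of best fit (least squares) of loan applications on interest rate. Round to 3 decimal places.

Sxx = Σx² − (Σx)²/n = 220 − 185.142857 = 34.857143
Sxy = Σxy − (Σx)(Σy)/n = 702 − 858.857143 = -156.857143
Syy = Σy² − (Σy)²/n = 4869 − 3984.142857 = 884.857143
R² = Sxy²/(Sxx·Syy) = (-156.857143)²/(34.857143·884.857143) = 0.797707

0.798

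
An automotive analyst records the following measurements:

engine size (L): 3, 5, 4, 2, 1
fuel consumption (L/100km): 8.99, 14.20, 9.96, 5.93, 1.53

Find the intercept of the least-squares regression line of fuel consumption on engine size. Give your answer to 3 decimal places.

-0.689

n = 5, Σx = 15, Σy = 40.61, Σxy = 151.2, Σx² = 55
Sxx = Σx² − (Σx)²/n = 55 − 45 = 10
Sxy = Σxy − (Σx)(Σy)/n = 151.2 − 121.83 = 29.37
b = Sxy/Sxx = 29.37/10 = 2.937
a = ȳ − b·x̄ = 8.122 − 2.937·3 = -0.689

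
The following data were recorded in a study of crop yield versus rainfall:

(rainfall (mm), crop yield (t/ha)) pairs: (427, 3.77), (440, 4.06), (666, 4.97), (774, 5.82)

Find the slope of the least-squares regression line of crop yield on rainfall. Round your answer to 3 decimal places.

n = 4, Σx = 2307, Σy = 18.62, Σxy = 11210.89, Σx² = 1418561
Sxx = Σx² − (Σx)²/n = 1418561 − 1330562.25 = 87998.75
Sxy = Σxy − (Σx)(Σy)/n = 11210.89 − 10739.085 = 471.805
b = Sxy/Sxx = 471.805/87998.75 = 0.005361

0.005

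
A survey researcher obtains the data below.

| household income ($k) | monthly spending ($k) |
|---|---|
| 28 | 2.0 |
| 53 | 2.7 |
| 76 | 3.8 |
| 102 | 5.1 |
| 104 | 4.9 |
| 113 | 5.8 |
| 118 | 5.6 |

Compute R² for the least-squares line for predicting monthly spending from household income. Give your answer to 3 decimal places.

n = 7, Σx = 594, Σy = 29.9, Σxy = 2833.9, Σx² = 57282, Σy² = 140.75
Sxx = Σx² − (Σx)²/n = 57282 − 50405.142857 = 6876.857143
Sxy = Σxy − (Σx)(Σy)/n = 2833.9 − 2537.228571 = 296.671429
Syy = Σy² − (Σy)²/n = 140.75 − 127.715714 = 13.034286
R² = Sxy²/(Sxx·Syy) = (296.671429)²/(6876.857143·13.034286) = 0.981916

0.982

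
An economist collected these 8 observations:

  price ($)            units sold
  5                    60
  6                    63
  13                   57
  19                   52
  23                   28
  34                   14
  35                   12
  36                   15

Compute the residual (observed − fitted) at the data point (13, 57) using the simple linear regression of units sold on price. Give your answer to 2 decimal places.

5.10

n = 8, Σx = 171, Σy = 301, Σxy = 4487, Σx² = 4797
Sxx = Σx² − (Σx)²/n = 4797 − 3655.125 = 1141.875
Sxy = Σxy − (Σx)(Σy)/n = 4487 − 6433.875 = -1946.875
b = Sxy/Sxx = -1946.875/1141.875 = -1.704981
a = ȳ − b·x̄ = 37.625 − (-1.704981)·21.375 = 74.068966
ŷ(13) = 74.068966 + (-1.704981)·13 = 51.904215
residual = y − ŷ = 57 − 51.904215 = 5.095785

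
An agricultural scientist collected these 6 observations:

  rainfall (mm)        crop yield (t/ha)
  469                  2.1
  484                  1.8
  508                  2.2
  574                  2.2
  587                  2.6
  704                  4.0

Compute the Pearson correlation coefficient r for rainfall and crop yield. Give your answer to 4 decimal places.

n = 6, Σx = 3326, Σy = 14.9, Σxy = 8578.7, Σx² = 1881942, Σy² = 40.09
Sxx = Σx² − (Σx)²/n = 1881942 − 1843712.666667 = 38229.333333
Sxy = Σxy − (Σx)(Σy)/n = 8578.7 − 8259.566667 = 319.133333
Syy = Σy² − (Σy)²/n = 40.09 − 37.001667 = 3.088333
r = Sxy/√(Sxx·Syy) = 319.133333/√(118064.924444) = 319.133333/343.605769 = 0.928778

0.9288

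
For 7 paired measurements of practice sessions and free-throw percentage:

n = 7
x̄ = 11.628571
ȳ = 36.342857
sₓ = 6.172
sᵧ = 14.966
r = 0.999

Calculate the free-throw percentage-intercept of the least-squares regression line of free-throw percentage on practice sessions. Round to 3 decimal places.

b = r · sᵧ/sₓ = 0.999 · 14.966/6.172 = 2.422397
a = ȳ − b·x̄ = 36.342857 − 2.422397·11.628571 = 8.173842

8.174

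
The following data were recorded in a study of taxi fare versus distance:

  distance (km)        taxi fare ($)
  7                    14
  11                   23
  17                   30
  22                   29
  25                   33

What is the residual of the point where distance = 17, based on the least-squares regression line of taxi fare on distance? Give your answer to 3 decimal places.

3.640

n = 5, Σx = 82, Σy = 129, Σxy = 2324, Σx² = 1568
Sxx = Σx² − (Σx)²/n = 1568 − 1344.8 = 223.2
Sxy = Σxy − (Σx)(Σy)/n = 2324 − 2115.6 = 208.4
b = Sxy/Sxx = 208.4/223.2 = 0.933692
a = ȳ − b·x̄ = 25.8 − 0.933692·16.4 = 10.487455
ŷ(17) = 10.487455 + 0.933692·17 = 26.360215
residual = y − ŷ = 30 − 26.360215 = 3.639785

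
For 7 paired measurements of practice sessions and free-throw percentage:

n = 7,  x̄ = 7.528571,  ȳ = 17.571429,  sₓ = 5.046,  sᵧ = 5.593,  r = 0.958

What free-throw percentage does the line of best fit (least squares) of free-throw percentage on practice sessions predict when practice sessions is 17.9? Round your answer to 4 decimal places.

b = r · sᵧ/sₓ = 0.958 · 5.593/5.046 = 1.061850
a = ȳ − b·x̄ = 17.571429 − 1.061850·7.528571 = 9.577218
ŷ(17.9) = a + b·17.9 = 9.577218 + 1.061850·17.9 = 28.584329

28.5843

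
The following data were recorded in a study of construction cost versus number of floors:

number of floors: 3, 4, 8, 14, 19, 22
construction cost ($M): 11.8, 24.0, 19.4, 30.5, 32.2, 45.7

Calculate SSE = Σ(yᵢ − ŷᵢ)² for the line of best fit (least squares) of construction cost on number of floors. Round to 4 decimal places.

117.6409

n = 6, Σx = 70, Σy = 163.6, Σxy = 2330.8, Σx² = 1130, Σy² = 5147.18
Sxx = Σx² − (Σx)²/n = 1130 − 816.666667 = 313.333333
Sxy = Σxy − (Σx)(Σy)/n = 2330.8 − 1908.666667 = 422.133333
Syy = Σy² − (Σy)²/n = 5147.18 − 4460.826667 = 686.353333
b = Sxy/Sxx = 422.133333/313.333333 = 1.347234
SSE = Syy − b·Sxy = 686.353333 − 1.347234·422.133333 = 117.640936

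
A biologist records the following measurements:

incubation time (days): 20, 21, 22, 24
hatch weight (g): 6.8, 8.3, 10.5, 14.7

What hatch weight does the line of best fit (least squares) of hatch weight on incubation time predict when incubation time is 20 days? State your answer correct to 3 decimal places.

n = 4, Σx = 87, Σy = 40.3, Σxy = 894.1, Σx² = 1901
Sxx = Σx² − (Σx)²/n = 1901 − 1892.25 = 8.75
Sxy = Σxy − (Σx)(Σy)/n = 894.1 − 876.525 = 17.575
b = Sxy/Sxx = 17.575/8.75 = 2.008571
a = ȳ − b·x̄ = 10.075 − 2.008571·21.75 = -33.611429
ŷ(20) = a + b·20 = -33.611429 + 2.008571·20 = 6.56

6.560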